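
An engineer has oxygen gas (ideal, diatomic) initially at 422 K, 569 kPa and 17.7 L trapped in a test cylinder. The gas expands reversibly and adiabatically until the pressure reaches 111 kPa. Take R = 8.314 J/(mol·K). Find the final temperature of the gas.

Adiabatic: T₂/T₁ = (P₂/P₁)^((γ−1)/γ) ⇒ T₂ = 422×(0.195)^0.286 = 265 K; V₂ = 56.9 L.

265 K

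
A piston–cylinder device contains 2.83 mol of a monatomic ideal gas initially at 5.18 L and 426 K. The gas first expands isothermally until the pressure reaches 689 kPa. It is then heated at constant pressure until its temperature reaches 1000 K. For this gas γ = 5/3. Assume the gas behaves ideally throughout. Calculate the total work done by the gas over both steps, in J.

23900 J

P₁ = nRT₁/V₁ = 2.83×8.314×426/5.18 = 1930 kPa.
Step 1 — Isothermal: T stays 426 K; PV = const ⇒ V₂ = 14.5 L, P₂ = 689 kPa.
ΔU = 0 (ideal gas, T constant).
W = nRT ln(V₂/V₁) = 2.83×8.314×426×ln(2.81) = 10400 J.
Q = ΔU + W = 10400 J.
State after step 1: P = 689 kPa, V = 14.5 L, T = 426 K.
Step 2 — Isobaric: P stays 689 kPa; V/T = const ⇒ T₂ = 1000 K, V₂ = 34.1 L.
W = PΔV = 689×(34.1−14.5) kPa·L = 13500 J.
ΔU = nCvΔT = 2.83×12.5×(1000−426) = 20300 J.
Q = ΔU + W = nCpΔT = 33800 J.
Net over both steps: W = 23900 J, Q = 44100 J, ΔU = 20300 J.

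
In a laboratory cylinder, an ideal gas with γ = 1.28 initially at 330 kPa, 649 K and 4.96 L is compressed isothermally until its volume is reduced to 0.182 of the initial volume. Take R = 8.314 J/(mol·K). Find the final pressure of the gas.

1810 kPa

Isothermal: T stays 649 K; PV = const ⇒ V₂ = 0.903 L, P₂ = 1810 kPa.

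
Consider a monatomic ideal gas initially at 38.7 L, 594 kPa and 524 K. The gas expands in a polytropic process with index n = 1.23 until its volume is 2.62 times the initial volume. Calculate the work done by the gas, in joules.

19900 J

n = P₁V₁/(RT₁) = 594×38.7/(8.314×524) = 5.28 mol.
Polytropic n=1.23: T₂ = T₁(V₁/V₂)^(n−1) = 524×(0.382)^0.23 = 420 K; P₂ = P₁(V₁/V₂)^n = 182 kPa.
W = (P₁V₁−P₂V₂)/(n−1) = (594×38.7−182×101)/0.23 = 19900 J.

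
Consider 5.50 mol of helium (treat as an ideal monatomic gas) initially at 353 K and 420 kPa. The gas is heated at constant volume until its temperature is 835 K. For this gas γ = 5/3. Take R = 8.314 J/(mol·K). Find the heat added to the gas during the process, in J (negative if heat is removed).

V₁ = nRT₁/P₁ = 5.50×8.314×353/420 = 38.4 L.
Isochoric: V stays 38.4 L; P/T = const ⇒ T₂ = 835 K, P₂ = 993 kPa.
W = 0 (no volume change).
ΔU = nCvΔT = 5.50×12.5×(835−353) = 33100 J.
Q = ΔU = 33100 J.

33100 J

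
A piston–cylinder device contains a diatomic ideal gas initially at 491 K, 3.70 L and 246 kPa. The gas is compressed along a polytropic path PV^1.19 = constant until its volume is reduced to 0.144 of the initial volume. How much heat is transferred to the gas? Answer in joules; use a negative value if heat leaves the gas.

-1120 J

n = P₁V₁/(RT₁) = 246×3.70/(8.314×491) = 0.223 mol.
Polytropic n=1.19: T₂ = T₁(V₁/V₂)^(n−1) = 491×(6.94)^0.19 = 710 K; P₂ = P₁(V₁/V₂)^n = 2470 kPa.
W = (P₁V₁−P₂V₂)/(n−1) = (246×3.70−2470×0.533)/0.19 = -2130 J.
ΔU = nCvΔT = 0.223×20.8×(710−491) = 1010 J.
Q = ΔU + W = -1120 J.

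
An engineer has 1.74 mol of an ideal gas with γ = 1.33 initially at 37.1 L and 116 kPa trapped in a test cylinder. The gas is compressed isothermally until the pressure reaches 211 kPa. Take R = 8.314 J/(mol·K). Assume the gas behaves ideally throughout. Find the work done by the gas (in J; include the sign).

-2570 J

T₁ = P₁V₁/(nR) = 116×37.1/(1.74×8.314) = 297 K.
Isothermal: T stays 297 K; PV = const ⇒ V₂ = 20.4 L, P₂ = 211 kPa.
W = nRT ln(V₂/V₁) = 1.74×8.314×297×ln(0.550) = -2570 J.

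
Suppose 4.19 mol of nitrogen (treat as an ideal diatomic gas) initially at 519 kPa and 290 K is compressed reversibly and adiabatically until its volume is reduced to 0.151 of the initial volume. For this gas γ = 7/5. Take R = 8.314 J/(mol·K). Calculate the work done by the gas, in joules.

-28500 J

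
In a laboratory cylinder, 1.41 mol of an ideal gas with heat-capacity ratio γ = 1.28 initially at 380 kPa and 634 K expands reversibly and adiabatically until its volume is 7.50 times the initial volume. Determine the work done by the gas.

11400 J

V₁ = nRT₁/P₁ = 1.41×8.314×634/380 = 19.6 L.
Adiabatic: TV^(γ−1) = const ⇒ T₂ = 634×(0.133)^0.280 = 361 K; PV^γ = const ⇒ P₂ = 28.8 kPa.
ΔU = nCvΔT = 1.41×29.7×(361−634) = -11400 J.
Q = 0 for an adiabatic process, so W = −ΔU = 11400 J.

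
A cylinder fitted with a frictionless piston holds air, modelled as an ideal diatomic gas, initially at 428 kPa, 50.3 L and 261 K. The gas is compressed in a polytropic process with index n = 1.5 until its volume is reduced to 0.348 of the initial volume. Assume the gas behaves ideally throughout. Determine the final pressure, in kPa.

Polytropic n=1.5: T₂ = T₁(V₁/V₂)^(n−1) = 261×(2.87)^0.50 = 442 K; P₂ = P₁(V₁/V₂)^n = 2080 kPa.

2080 kPa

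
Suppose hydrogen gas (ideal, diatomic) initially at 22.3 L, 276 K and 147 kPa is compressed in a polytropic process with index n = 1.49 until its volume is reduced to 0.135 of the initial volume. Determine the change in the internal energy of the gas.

n = P₁V₁/(RT₁) = 147×22.3/(8.314×276) = 1.43 mol.
Polytropic n=1.49: T₂ = T₁(V₁/V₂)^(n−1) = 276×(7.41)^0.49 = 736 K; P₂ = P₁(V₁/V₂)^n = 2900 kPa.
For an ideal gas ΔU = nCvΔT with Cv = (5/2)R = 20.8 J/(mol·K).
ΔU = 1.43×20.8×(736−276) = 13700 J.

13700 J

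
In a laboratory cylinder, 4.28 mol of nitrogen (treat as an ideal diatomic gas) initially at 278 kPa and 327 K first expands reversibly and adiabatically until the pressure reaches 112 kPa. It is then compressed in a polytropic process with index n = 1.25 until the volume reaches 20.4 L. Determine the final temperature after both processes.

355 K

V₁ = nRT₁/P₁ = 4.28×8.314×327/278 = 41.9 L.
Step 1 — Adiabatic: T₂/T₁ = (P₂/P₁)^((γ−1)/γ) ⇒ T₂ = 327×(0.403)^0.286 = 252 K; V₂ = 80.1 L.
ΔU = nCvΔT = 4.28×20.8×(252−327) = -6650 J.
Q = 0 for an adiabatic process, so W = −ΔU = 6650 J.
State after step 1: P = 112 kPa, V = 80.1 L, T = 252 K.
Step 2 — Polytropic n=1.25: T₂ = T₁(V₁/V₂)^(n−1) = 252×(3.93)^0.25 = 355 K; P₂ = P₁(V₁/V₂)^n = 619 kPa.
W = (P₁V₁−P₂V₂)/(n−1) = (112×80.1−619×20.4)/0.25 = -14600 J.
ΔU = nCvΔT = 4.28×20.8×(355−252) = 9150 J.
Q = ΔU + W = -5490 J.
Net over both steps: W = -7980 J, Q = -5490 J, ΔU = 2490 J.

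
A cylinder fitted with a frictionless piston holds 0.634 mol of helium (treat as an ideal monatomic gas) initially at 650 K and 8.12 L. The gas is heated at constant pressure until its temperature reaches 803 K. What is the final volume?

P₁ = nRT₁/V₁ = 0.634×8.314×650/8.12 = 422 kPa.
Isobaric: P stays 422 kPa; V/T = const ⇒ T₂ = 803 K, V₂ = 10.0 L.

10.0 L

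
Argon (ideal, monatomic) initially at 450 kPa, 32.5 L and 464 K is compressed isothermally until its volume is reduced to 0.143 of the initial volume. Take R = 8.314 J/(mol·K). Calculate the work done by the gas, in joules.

n = P₁V₁/(RT₁) = 450×32.5/(8.314×464) = 3.79 mol.
Isothermal: T stays 464 K; PV = const ⇒ V₂ = 4.65 L, P₂ = 3150 kPa.
W = nRT ln(V₂/V₁) = 3.79×8.314×464×ln(0.143) = -28400 J.

-28400 J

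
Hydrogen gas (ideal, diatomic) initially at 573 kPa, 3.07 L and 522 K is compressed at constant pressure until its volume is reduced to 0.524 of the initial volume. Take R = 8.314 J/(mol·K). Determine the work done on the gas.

837 J

n = P₁V₁/(RT₁) = 573×3.07/(8.314×522) = 0.405 mol.
Isobaric: P stays 573 kPa; V/T = const ⇒ T₂ = 274 K, V₂ = 1.61 L.
W = PΔV = 573×(1.61−3.07) kPa·L = -837 J.
Work done on the gas = −W_by = 837 J.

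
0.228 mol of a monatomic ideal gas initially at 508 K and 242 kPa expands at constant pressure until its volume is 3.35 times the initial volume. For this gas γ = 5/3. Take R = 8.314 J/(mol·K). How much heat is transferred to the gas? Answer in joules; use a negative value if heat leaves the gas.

5660 J

V₁ = nRT₁/P₁ = 0.228×8.314×508/242 = 3.98 L.
Isobaric: P stays 242 kPa; V/T = const ⇒ T₂ = 1700 K, V₂ = 13.3 L.
W = PΔV = 242×(13.3−3.98) kPa·L = 2260 J.
ΔU = nCvΔT = 0.228×12.5×(1700−508) = 3390 J.
Q = ΔU + W = nCpΔT = 5660 J.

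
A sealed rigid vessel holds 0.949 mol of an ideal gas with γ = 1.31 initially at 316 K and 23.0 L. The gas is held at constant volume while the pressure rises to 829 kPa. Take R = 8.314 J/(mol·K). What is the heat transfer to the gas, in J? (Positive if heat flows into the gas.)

P₁ = nRT₁/V₁ = 0.949×8.314×316/23.0 = 108 kPa.
Isochoric: V stays 23.0 L; P/T = const ⇒ T₂ = 2420 K, P₂ = 829 kPa.
W = 0 (no volume change).
ΔU = nCvΔT = 0.949×26.8×(2420−316) = 53500 J.
Q = ΔU = 53500 J.

53500 J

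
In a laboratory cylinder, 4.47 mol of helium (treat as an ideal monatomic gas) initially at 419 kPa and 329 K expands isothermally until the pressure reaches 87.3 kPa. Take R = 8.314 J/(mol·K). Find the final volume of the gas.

140 L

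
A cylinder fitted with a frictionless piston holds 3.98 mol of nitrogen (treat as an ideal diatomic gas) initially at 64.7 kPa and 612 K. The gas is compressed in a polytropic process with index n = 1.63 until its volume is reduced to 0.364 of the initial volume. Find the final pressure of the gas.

336 kPa

V₁ = nRT₁/P₁ = 3.98×8.314×612/64.7 = 313 L.
Polytropic n=1.63: T₂ = T₁(V₁/V₂)^(n−1) = 612×(2.75)^0.63 = 1160 K; P₂ = P₁(V₁/V₂)^n = 336 kPa.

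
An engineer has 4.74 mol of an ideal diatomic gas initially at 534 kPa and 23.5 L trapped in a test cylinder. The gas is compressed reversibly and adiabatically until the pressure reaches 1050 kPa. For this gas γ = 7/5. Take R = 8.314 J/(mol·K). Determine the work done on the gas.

T₁ = P₁V₁/(nR) = 534×23.5/(4.74×8.314) = 318 K.
Adiabatic: T₂/T₁ = (P₂/P₁)^((γ−1)/γ) ⇒ T₂ = 318×(1.97)^0.286 = 386 K; V₂ = 14.5 L.
ΔU = nCvΔT = 4.74×20.8×(386−318) = 6690 J.
Q = 0 for an adiabatic process, so W = −ΔU = -6690 J.
Work done on the gas = −W_by = 6690 J.

6690 J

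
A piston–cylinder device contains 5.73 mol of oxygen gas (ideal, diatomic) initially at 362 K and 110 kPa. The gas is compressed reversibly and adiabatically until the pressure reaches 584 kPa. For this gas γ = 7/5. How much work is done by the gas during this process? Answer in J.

V₁ = nRT₁/P₁ = 5.73×8.314×362/110 = 157 L.
Adiabatic: T₂/T₁ = (P₂/P₁)^((γ−1)/γ) ⇒ T₂ = 362×(5.31)^0.286 = 583 K; V₂ = 47.6 L.
ΔU = nCvΔT = 5.73×20.8×(583−362) = 26400 J.
Q = 0 for an adiabatic process, so W = −ΔU = -26400 J.

-26400 J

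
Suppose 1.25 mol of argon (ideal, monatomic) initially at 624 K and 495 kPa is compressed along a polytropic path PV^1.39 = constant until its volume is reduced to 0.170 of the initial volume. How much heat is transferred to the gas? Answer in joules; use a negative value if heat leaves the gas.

-6870 J

V₁ = nRT₁/P₁ = 1.25×8.314×624/495 = 13.1 L.
Polytropic n=1.39: T₂ = T₁(V₁/V₂)^(n−1) = 624×(5.88)^0.39 = 1250 K; P₂ = P₁(V₁/V₂)^n = 5810 kPa.
W = (P₁V₁−P₂V₂)/(n−1) = (495×13.1−5810×2.23)/0.39 = -16600 J.
ΔU = nCvΔT = 1.25×12.5×(1250−624) = 9690 J.
Q = ΔU + W = -6870 J.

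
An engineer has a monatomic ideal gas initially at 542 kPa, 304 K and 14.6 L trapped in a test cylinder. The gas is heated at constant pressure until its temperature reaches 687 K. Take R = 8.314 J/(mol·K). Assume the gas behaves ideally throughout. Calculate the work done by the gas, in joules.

n = P₁V₁/(RT₁) = 542×14.6/(8.314×304) = 3.13 mol.
Isobaric: P stays 542 kPa; V/T = const ⇒ T₂ = 687 K, V₂ = 33.0 L.
W = PΔV = 542×(33.0−14.6) kPa·L = 9970 J.

9970 J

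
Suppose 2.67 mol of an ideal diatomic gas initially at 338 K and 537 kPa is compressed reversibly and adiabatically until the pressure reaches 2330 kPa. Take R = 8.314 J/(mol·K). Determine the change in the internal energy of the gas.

9770 J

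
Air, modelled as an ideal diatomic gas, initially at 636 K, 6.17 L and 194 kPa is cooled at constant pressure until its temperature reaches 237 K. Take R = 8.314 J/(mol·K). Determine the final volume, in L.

2.30 L

Isobaric: P stays 194 kPa; V/T = const ⇒ T₂ = 237 K, V₂ = 2.30 L.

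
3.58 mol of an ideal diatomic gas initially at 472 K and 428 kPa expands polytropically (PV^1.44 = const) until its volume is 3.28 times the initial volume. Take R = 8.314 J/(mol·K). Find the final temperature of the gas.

280 K

V₁ = nRT₁/P₁ = 3.58×8.314×472/428 = 32.8 L.
Polytropic n=1.44: T₂ = T₁(V₁/V₂)^(n−1) = 472×(0.305)^0.44 = 280 K; P₂ = P₁(V₁/V₂)^n = 77.4 kPa.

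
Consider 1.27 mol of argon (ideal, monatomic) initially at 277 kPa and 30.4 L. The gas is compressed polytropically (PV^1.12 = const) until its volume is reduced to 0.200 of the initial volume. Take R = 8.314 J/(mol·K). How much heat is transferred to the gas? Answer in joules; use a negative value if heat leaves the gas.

-12300 J

T₁ = P₁V₁/(nR) = 277×30.4/(1.27×8.314) = 798 K.
Polytropic n=1.12: T₂ = T₁(V₁/V₂)^(n−1) = 798×(5.00)^0.12 = 967 K; P₂ = P₁(V₁/V₂)^n = 1680 kPa.
W = (P₁V₁−P₂V₂)/(n−1) = (277×30.4−1680×6.08)/0.12 = -14900 J.
ΔU = nCvΔT = 1.27×12.5×(967−798) = 2690 J.
Q = ΔU + W = -12300 J.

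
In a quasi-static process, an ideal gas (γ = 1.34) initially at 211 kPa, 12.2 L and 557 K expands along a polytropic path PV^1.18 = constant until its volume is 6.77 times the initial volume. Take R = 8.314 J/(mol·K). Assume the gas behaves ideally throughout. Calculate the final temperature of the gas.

Polytropic n=1.18: T₂ = T₁(V₁/V₂)^(n−1) = 557×(0.148)^0.18 = 395 K; P₂ = P₁(V₁/V₂)^n = 22.1 kPa.

395 K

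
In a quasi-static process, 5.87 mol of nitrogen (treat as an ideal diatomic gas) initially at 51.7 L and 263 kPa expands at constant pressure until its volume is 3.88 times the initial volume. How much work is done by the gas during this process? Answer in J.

T₁ = P₁V₁/(nR) = 263×51.7/(5.87×8.314) = 279 K.
Isobaric: P stays 263 kPa; V/T = const ⇒ T₂ = 1080 K, V₂ = 201 L.
W = PΔV = 263×(201−51.7) kPa·L = 39200 J.

39200 J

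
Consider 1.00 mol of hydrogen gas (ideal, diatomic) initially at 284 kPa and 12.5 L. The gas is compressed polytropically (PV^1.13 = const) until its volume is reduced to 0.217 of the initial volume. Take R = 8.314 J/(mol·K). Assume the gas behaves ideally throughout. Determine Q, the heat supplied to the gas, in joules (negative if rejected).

-4050 J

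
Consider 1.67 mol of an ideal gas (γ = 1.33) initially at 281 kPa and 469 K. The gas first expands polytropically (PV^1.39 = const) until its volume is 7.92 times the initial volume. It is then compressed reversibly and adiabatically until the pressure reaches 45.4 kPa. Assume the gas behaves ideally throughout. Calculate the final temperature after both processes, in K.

272 K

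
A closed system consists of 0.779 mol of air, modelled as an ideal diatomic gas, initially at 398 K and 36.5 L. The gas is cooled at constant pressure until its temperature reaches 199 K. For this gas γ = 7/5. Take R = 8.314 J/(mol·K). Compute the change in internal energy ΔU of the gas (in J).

P₁ = nRT₁/V₁ = 0.779×8.314×398/36.5 = 70.6 kPa.
Isobaric: P stays 70.6 kPa; V/T = const ⇒ T₂ = 199 K, V₂ = 18.2 L.
For an ideal gas ΔU = nCvΔT with Cv = (5/2)R = 20.8 J/(mol·K).
ΔU = 0.779×20.8×(199−398) = -3220 J.

-3220 J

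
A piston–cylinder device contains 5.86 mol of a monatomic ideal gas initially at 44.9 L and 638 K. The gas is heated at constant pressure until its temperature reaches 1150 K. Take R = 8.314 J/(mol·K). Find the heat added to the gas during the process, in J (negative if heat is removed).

62400 J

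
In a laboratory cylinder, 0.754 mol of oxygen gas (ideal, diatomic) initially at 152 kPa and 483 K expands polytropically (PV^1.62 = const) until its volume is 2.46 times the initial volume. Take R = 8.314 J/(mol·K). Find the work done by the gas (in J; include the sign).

2090 J

V₁ = nRT₁/P₁ = 0.754×8.314×483/152 = 19.9 L.
Polytropic n=1.62: T₂ = T₁(V₁/V₂)^(n−1) = 483×(0.407)^0.62 = 276 K; P₂ = P₁(V₁/V₂)^n = 35.4 kPa.
W = (P₁V₁−P₂V₂)/(n−1) = (152×19.9−35.4×49.0)/0.62 = 2090 J.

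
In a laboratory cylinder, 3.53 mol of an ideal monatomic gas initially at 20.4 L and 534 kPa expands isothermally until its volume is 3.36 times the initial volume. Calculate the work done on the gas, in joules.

T₁ = P₁V₁/(nR) = 534×20.4/(3.53×8.314) = 371 K.
Isothermal: T stays 371 K; PV = const ⇒ V₂ = 68.5 L, P₂ = 159 kPa.
W = nRT ln(V₂/V₁) = 3.53×8.314×371×ln(3.36) = 13200 J.
Work done on the gas = −W_by = -13200 J.

-13200 J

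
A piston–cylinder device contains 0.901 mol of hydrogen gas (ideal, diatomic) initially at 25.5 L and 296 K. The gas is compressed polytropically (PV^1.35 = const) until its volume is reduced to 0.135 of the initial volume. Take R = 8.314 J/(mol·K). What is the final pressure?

P₁ = nRT₁/V₁ = 0.901×8.314×296/25.5 = 87.0 kPa.
Polytropic n=1.35: T₂ = T₁(V₁/V₂)^(n−1) = 296×(7.41)^0.35 = 597 K; P₂ = P₁(V₁/V₂)^n = 1300 kPa.

1300 kPa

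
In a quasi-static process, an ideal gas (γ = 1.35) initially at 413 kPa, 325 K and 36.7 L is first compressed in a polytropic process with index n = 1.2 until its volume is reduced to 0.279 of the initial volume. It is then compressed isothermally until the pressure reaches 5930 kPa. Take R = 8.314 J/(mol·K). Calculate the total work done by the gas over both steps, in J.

-44200 J

n = P₁V₁/(RT₁) = 413×36.7/(8.314×325) = 5.61 mol.
Step 1 — Polytropic n=1.2: T₂ = T₁(V₁/V₂)^(n−1) = 325×(3.58)^0.20 = 420 K; P₂ = P₁(V₁/V₂)^n = 1910 kPa.
W = (P₁V₁−P₂V₂)/(n−1) = (413×36.7−1910×10.2)/0.20 = -22000 J.
ΔU = nCvΔT = 5.61×23.8×(420−325) = 12600 J.
Q = ΔU + W = -9450 J.
State after step 1: P = 1910 kPa, V = 10.2 L, T = 420 K.
Step 2 — Isothermal: T stays 420 K; PV = const ⇒ V₂ = 3.30 L, P₂ = 5930 kPa.
ΔU = 0 (ideal gas, T constant).
W = nRT ln(V₂/V₁) = 5.61×8.314×420×ln(0.322) = -22200 J.
Q = ΔU + W = -22200 J.
Net over both steps: W = -44200 J, Q = -31600 J, ΔU = 12600 J.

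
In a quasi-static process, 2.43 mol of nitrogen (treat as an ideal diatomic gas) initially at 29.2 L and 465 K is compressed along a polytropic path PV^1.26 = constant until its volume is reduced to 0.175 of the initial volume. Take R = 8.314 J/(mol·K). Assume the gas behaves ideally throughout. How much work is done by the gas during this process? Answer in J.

P₁ = nRT₁/V₁ = 2.43×8.314×465/29.2 = 322 kPa.
Polytropic n=1.26: T₂ = T₁(V₁/V₂)^(n−1) = 465×(5.71)^0.26 = 732 K; P₂ = P₁(V₁/V₂)^n = 2890 kPa.
W = (P₁V₁−P₂V₂)/(n−1) = (322×29.2−2890×5.11)/0.26 = -20700 J.

-20700 J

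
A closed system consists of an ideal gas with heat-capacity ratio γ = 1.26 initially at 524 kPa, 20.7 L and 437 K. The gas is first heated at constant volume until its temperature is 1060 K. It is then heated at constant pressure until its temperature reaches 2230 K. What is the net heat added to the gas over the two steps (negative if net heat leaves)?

200000 J

n = P₁V₁/(RT₁) = 524×20.7/(8.314×437) = 2.99 mol.
Step 1 — Isochoric: V stays 20.7 L; P/T = const ⇒ T₂ = 1060 K, P₂ = 1270 kPa.
W = 0 (no volume change).
ΔU = nCvΔT = 2.99×32.0×(1060−437) = 59500 J.
Q = ΔU = 59500 J.
State after step 1: P = 1270 kPa, V = 20.7 L, T = 1060 K.
Step 2 — Isobaric: P stays 1270 kPa; V/T = const ⇒ T₂ = 2230 K, V₂ = 43.5 L.
W = PΔV = 1270×(43.5−20.7) kPa·L = 29000 J.
ΔU = nCvΔT = 2.99×32.0×(2230−1060) = 112000 J.
Q = ΔU + W = nCpΔT = 141000 J.
Net over both steps: W = 29000 J, Q = 200000 J, ΔU = 171000 J.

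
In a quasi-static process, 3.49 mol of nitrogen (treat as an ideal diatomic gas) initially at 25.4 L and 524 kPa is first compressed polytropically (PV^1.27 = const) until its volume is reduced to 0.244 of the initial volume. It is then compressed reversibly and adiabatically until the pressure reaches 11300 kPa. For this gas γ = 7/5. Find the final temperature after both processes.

968 K

T₁ = P₁V₁/(nR) = 524×25.4/(3.49×8.314) = 459 K.
Step 1 — Polytropic n=1.27: T₂ = T₁(V₁/V₂)^(n−1) = 459×(4.10)^0.27 = 671 K; P₂ = P₁(V₁/V₂)^n = 3140 kPa.
W = (P₁V₁−P₂V₂)/(n−1) = (524×25.4−3140×6.20)/0.27 = -22900 J.
ΔU = nCvΔT = 3.49×20.8×(671−459) = 15400 J.
Q = ΔU + W = -7430 J.
State after step 1: P = 3140 kPa, V = 6.20 L, T = 671 K.
Step 2 — Adiabatic: T₂/T₁ = (P₂/P₁)^((γ−1)/γ) ⇒ T₂ = 671×(3.60)^0.286 = 968 K; V₂ = 2.48 L.
ΔU = nCvΔT = 3.49×20.8×(968−671) = 21500 J.
Q = 0 for an adiabatic process, so W = −ΔU = -21500 J.
Net over both steps: W = -44300 J, Q = -7430 J, ΔU = 36900 J.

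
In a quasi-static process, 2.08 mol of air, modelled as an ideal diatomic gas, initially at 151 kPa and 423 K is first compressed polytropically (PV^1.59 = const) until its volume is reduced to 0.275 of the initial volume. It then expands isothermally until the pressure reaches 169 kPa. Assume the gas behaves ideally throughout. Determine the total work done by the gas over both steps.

16200 J

V₁ = nRT₁/P₁ = 2.08×8.314×423/151 = 48.4 L.
Step 1 — Polytropic n=1.59: T₂ = T₁(V₁/V₂)^(n−1) = 423×(3.64)^0.59 = 906 K; P₂ = P₁(V₁/V₂)^n = 1180 kPa.
W = (P₁V₁−P₂V₂)/(n−1) = (151×48.4−1180×13.3)/0.59 = -14200 J.
ΔU = nCvΔT = 2.08×20.8×(906−423) = 20900 J.
Q = ΔU + W = 6720 J.
State after step 1: P = 1180 kPa, V = 13.3 L, T = 906 K.
Step 2 — Isothermal: T stays 906 K; PV = const ⇒ V₂ = 92.7 L, P₂ = 169 kPa.
ΔU = 0 (ideal gas, T constant).
W = nRT ln(V₂/V₁) = 2.08×8.314×906×ln(6.96) = 30400 J.
Q = ΔU + W = 30400 J.
Net over both steps: W = 16200 J, Q = 37100 J, ΔU = 20900 J.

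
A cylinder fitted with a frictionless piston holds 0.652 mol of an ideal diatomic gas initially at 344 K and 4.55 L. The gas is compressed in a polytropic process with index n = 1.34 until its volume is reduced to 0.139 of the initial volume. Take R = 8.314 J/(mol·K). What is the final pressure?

5770 kPa

P₁ = nRT₁/V₁ = 0.652×8.314×344/4.55 = 410 kPa.
Polytropic n=1.34: T₂ = T₁(V₁/V₂)^(n−1) = 344×(7.19)^0.34 = 673 K; P₂ = P₁(V₁/V₂)^n = 5770 kPa.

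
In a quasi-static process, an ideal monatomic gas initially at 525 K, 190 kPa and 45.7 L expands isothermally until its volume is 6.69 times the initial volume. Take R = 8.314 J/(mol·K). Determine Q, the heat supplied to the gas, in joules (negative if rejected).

16500 J

n = P₁V₁/(RT₁) = 190×45.7/(8.314×525) = 1.99 mol.
Isothermal: T stays 525 K; PV = const ⇒ V₂ = 306 L, P₂ = 28.4 kPa.
ΔU = 0 (ideal gas, T constant).
W = nRT ln(V₂/V₁) = 1.99×8.314×525×ln(6.69) = 16500 J.
Q = ΔU + W = 16500 J.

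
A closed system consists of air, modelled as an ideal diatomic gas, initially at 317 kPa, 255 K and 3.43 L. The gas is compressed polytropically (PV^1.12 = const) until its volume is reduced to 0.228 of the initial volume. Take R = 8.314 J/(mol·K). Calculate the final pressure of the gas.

Polytropic n=1.12: T₂ = T₁(V₁/V₂)^(n−1) = 255×(4.39)^0.12 = 305 K; P₂ = P₁(V₁/V₂)^n = 1660 kPa.

1660 kPa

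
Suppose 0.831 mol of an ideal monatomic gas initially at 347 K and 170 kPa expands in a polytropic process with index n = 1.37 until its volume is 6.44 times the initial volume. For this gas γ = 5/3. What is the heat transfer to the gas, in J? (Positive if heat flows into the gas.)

1440 J

V₁ = nRT₁/P₁ = 0.831×8.314×347/170 = 14.1 L.
Polytropic n=1.37: T₂ = T₁(V₁/V₂)^(n−1) = 347×(0.155)^0.37 = 174 K; P₂ = P₁(V₁/V₂)^n = 13.3 kPa.
W = (P₁V₁−P₂V₂)/(n−1) = (170×14.1−13.3×90.8)/0.37 = 3230 J.
ΔU = nCvΔT = 0.831×12.5×(174−347) = -1790 J.
Q = ΔU + W = 1440 J.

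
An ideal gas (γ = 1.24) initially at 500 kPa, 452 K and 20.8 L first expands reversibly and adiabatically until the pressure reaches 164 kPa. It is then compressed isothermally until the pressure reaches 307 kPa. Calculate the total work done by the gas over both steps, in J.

n = P₁V₁/(RT₁) = 500×20.8/(8.314×452) = 2.77 mol.
Step 1 — Adiabatic: T₂/T₁ = (P₂/P₁)^((γ−1)/γ) ⇒ T₂ = 452×(0.328)^0.194 = 364 K; V₂ = 51.1 L.
ΔU = nCvΔT = 2.77×34.6×(364−452) = -8410 J.
Q = 0 for an adiabatic process, so W = −ΔU = 8410 J.
State after step 1: P = 164 kPa, V = 51.1 L, T = 364 K.
Step 2 — Isothermal: T stays 364 K; PV = const ⇒ V₂ = 27.3 L, P₂ = 307 kPa.
ΔU = 0 (ideal gas, T constant).
W = nRT ln(V₂/V₁) = 2.77×8.314×364×ln(0.534) = -5260 J.
Q = ΔU + W = -5260 J.
Net over both steps: W = 3150 J, Q = -5260 J, ΔU = -8410 J.

3150 J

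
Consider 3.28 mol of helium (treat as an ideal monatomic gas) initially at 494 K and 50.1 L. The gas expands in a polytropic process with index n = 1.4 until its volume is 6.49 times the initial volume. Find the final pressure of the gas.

P₁ = nRT₁/V₁ = 3.28×8.314×494/50.1 = 269 kPa.
Polytropic n=1.4: T₂ = T₁(V₁/V₂)^(n−1) = 494×(0.154)^0.40 = 234 K; P₂ = P₁(V₁/V₂)^n = 19.6 kPa.

19.6 kPa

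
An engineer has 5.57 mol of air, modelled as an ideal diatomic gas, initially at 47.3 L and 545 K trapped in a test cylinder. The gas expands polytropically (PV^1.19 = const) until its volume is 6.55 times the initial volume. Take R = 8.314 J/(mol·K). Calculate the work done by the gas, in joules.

P₁ = nRT₁/V₁ = 5.57×8.314×545/47.3 = 534 kPa.
Polytropic n=1.19: T₂ = T₁(V₁/V₂)^(n−1) = 545×(0.153)^0.19 = 381 K; P₂ = P₁(V₁/V₂)^n = 57.0 kPa.
W = (P₁V₁−P₂V₂)/(n−1) = (534×47.3−57.0×310)/0.19 = 39900 J.

39900 J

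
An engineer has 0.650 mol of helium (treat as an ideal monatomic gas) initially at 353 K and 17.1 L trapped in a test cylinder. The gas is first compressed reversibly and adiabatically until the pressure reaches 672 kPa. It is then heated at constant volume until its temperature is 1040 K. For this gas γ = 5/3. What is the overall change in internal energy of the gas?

P₁ = nRT₁/V₁ = 0.650×8.314×353/17.1 = 112 kPa.
Step 1 — Adiabatic: T₂/T₁ = (P₂/P₁)^((γ−1)/γ) ⇒ T₂ = 353×(6.02)^0.400 = 724 K; V₂ = 5.82 L.
ΔU = nCvΔT = 0.650×12.5×(724−353) = 3010 J.
Q = 0 for an adiabatic process, so W = −ΔU = -3010 J.
State after step 1: P = 672 kPa, V = 5.82 L, T = 724 K.
Step 2 — Isochoric: V stays 5.82 L; P/T = const ⇒ T₂ = 1040 K, P₂ = 965 kPa.
W = 0 (no volume change).
ΔU = nCvΔT = 0.650×12.5×(1040−724) = 2560 J.
Q = ΔU = 2560 J.
Net over both steps: W = -3010 J, Q = 2560 J, ΔU = 5570 J.

5570 J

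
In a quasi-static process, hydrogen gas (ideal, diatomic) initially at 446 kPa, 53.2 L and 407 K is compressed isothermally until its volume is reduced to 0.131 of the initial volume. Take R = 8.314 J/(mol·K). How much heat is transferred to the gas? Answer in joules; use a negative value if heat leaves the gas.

-48200 J

n = P₁V₁/(RT₁) = 446×53.2/(8.314×407) = 7.01 mol.
Isothermal: T stays 407 K; PV = const ⇒ V₂ = 6.97 L, P₂ = 3400 kPa.
ΔU = 0 (ideal gas, T constant).
W = nRT ln(V₂/V₁) = 7.01×8.314×407×ln(0.131) = -48200 J.
Q = ΔU + W = -48200 J.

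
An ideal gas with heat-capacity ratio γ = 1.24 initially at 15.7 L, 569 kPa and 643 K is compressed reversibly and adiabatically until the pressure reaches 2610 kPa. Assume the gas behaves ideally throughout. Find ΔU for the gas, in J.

12800 J

n = P₁V₁/(RT₁) = 569×15.7/(8.314×643) = 1.67 mol.
Adiabatic: T₂/T₁ = (P₂/P₁)^((γ−1)/γ) ⇒ T₂ = 643×(4.59)^0.194 = 863 K; V₂ = 4.60 L.
For an ideal gas ΔU = nCvΔT with Cv = R/(γ−1) = 34.6 J/(mol·K).
ΔU = 1.67×34.6×(863−643) = 12800 J.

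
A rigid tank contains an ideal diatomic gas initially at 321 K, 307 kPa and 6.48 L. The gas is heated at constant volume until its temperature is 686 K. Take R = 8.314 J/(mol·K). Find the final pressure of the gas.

Isochoric: V stays 6.48 L; P/T = const ⇒ T₂ = 686 K, P₂ = 656 kPa.

656 kPa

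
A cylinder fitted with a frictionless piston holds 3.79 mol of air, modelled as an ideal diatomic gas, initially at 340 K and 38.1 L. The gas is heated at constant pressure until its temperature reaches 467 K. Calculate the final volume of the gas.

P₁ = nRT₁/V₁ = 3.79×8.314×340/38.1 = 281 kPa.
Isobaric: P stays 281 kPa; V/T = const ⇒ T₂ = 467 K, V₂ = 52.3 L.

52.3 L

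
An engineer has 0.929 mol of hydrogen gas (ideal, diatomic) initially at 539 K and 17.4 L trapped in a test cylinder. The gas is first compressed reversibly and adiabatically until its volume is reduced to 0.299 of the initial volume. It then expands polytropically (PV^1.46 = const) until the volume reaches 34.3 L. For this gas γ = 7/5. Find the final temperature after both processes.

367 K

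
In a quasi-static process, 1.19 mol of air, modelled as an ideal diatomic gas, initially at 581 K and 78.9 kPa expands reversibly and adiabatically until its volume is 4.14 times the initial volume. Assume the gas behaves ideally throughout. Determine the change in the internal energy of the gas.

-6230 J

V₁ = nRT₁/P₁ = 1.19×8.314×581/78.9 = 72.9 L.
Adiabatic: TV^(γ−1) = const ⇒ T₂ = 581×(0.242)^0.400 = 329 K; PV^γ = const ⇒ P₂ = 10.8 kPa.
For an ideal gas ΔU = nCvΔT with Cv = (5/2)R = 20.8 J/(mol·K).
ΔU = 1.19×20.8×(329−581) = -6230 J.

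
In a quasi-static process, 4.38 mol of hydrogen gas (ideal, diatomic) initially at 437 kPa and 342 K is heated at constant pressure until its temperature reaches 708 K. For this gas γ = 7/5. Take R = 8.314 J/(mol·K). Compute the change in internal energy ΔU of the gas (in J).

33300 J

V₁ = nRT₁/P₁ = 4.38×8.314×342/437 = 28.5 L.
Isobaric: P stays 437 kPa; V/T = const ⇒ T₂ = 708 K, V₂ = 59.0 L.
For an ideal gas ΔU = nCvΔT with Cv = (5/2)R = 20.8 J/(mol·K).
ΔU = 4.38×20.8×(708−342) = 33300 J.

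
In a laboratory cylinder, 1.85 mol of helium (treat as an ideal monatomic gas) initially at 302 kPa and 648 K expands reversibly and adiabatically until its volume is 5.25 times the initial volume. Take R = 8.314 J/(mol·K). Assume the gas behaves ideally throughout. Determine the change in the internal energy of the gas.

-10000 J

V₁ = nRT₁/P₁ = 1.85×8.314×648/302 = 33.0 L.
Adiabatic: TV^(γ−1) = const ⇒ T₂ = 648×(0.190)^0.667 = 215 K; PV^γ = const ⇒ P₂ = 19.0 kPa.
For an ideal gas ΔU = nCvΔT with Cv = (3/2)R = 12.5 J/(mol·K).
ΔU = 1.85×12.5×(215−648) = -10000 J.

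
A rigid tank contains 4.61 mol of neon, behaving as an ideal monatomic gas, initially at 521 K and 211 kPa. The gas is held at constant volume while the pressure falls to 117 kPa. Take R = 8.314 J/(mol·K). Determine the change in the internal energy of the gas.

V₁ = nRT₁/P₁ = 4.61×8.314×521/211 = 94.6 L.
Isochoric: V stays 94.6 L; P/T = const ⇒ T₂ = 289 K, P₂ = 117 kPa.
For an ideal gas ΔU = nCvΔT with Cv = (3/2)R = 12.5 J/(mol·K).
ΔU = 4.61×12.5×(289−521) = -13300 J.

-13300 J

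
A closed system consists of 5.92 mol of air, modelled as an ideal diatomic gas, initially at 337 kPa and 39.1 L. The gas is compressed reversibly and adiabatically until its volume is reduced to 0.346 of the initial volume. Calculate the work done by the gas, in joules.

T₁ = P₁V₁/(nR) = 337×39.1/(5.92×8.314) = 268 K.
Adiabatic: TV^(γ−1) = const ⇒ T₂ = 268×(2.89)^0.400 = 409 K; PV^γ = const ⇒ P₂ = 1490 kPa.
ΔU = nCvΔT = 5.92×20.8×(409−268) = 17400 J.
Q = 0 for an adiabatic process, so W = −ΔU = -17400 J.

-17400 J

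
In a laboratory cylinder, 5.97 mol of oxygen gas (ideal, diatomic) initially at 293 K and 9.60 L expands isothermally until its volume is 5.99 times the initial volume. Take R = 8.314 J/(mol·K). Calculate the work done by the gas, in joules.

26000 J

P₁ = nRT₁/V₁ = 5.97×8.314×293/9.60 = 1510 kPa.
Isothermal: T stays 293 K; PV = const ⇒ V₂ = 57.5 L, P₂ = 253 kPa.
W = nRT ln(V₂/V₁) = 5.97×8.314×293×ln(5.99) = 26000 J.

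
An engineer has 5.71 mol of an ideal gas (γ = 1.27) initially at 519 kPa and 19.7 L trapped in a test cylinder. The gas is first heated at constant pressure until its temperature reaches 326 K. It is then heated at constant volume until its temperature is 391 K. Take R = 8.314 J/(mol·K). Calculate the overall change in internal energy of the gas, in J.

30900 J

T₁ = P₁V₁/(nR) = 519×19.7/(5.71×8.314) = 215 K.
Step 1 — Isobaric: P stays 519 kPa; V/T = const ⇒ T₂ = 326 K, V₂ = 29.8 L.
W = PΔV = 519×(29.8−19.7) kPa·L = 5250 J.
ΔU = nCvΔT = 5.71×30.8×(326−215) = 19500 J.
Q = ΔU + W = nCpΔT = 24700 J.
State after step 1: P = 519 kPa, V = 29.8 L, T = 326 K.
Step 2 — Isochoric: V stays 29.8 L; P/T = const ⇒ T₂ = 391 K, P₂ = 622 kPa.
W = 0 (no volume change).
ΔU = nCvΔT = 5.71×30.8×(391−326) = 11400 J.
Q = ΔU = 11400 J.
Net over both steps: W = 5250 J, Q = 36100 J, ΔU = 30900 J.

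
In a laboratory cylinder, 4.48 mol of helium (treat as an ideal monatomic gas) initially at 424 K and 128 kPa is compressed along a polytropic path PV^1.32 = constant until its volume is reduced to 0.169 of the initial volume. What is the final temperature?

749 K

V₁ = nRT₁/P₁ = 4.48×8.314×424/128 = 123 L.
Polytropic n=1.32: T₂ = T₁(V₁/V₂)^(n−1) = 424×(5.92)^0.32 = 749 K; P₂ = P₁(V₁/V₂)^n = 1340 kPa.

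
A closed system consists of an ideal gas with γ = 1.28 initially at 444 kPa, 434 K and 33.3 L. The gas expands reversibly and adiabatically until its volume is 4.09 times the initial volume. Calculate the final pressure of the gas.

Adiabatic: TV^(γ−1) = const ⇒ T₂ = 434×(0.244)^0.280 = 293 K; PV^γ = const ⇒ P₂ = 73.2 kPa.

73.2 kPa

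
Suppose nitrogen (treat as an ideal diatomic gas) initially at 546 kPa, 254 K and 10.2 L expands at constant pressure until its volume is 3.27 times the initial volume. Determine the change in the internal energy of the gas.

n = P₁V₁/(RT₁) = 546×10.2/(8.314×254) = 2.64 mol.
Isobaric: P stays 546 kPa; V/T = const ⇒ T₂ = 831 K, V₂ = 33.4 L.
For an ideal gas ΔU = nCvΔT with Cv = (5/2)R = 20.8 J/(mol·K).
ΔU = 2.64×20.8×(831−254) = 31600 J.

31600 J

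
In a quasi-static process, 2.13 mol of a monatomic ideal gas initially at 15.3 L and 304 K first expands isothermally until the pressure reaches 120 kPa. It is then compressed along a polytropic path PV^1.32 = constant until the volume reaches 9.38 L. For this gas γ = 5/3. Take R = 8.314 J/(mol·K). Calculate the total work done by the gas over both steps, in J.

P₁ = nRT₁/V₁ = 2.13×8.314×304/15.3 = 352 kPa.
Step 1 — Isothermal: T stays 304 K; PV = const ⇒ V₂ = 44.9 L, P₂ = 120 kPa.
ΔU = 0 (ideal gas, T constant).
W = nRT ln(V₂/V₁) = 2.13×8.314×304×ln(2.93) = 5790 J.
Q = ΔU + W = 5790 J.
State after step 1: P = 120 kPa, V = 44.9 L, T = 304 K.
Step 2 — Polytropic n=1.32: T₂ = T₁(V₁/V₂)^(n−1) = 304×(4.78)^0.32 = 502 K; P₂ = P₁(V₁/V₂)^n = 947 kPa.
W = (P₁V₁−P₂V₂)/(n−1) = (120×44.9−947×9.38)/0.32 = -10900 J.
ΔU = nCvΔT = 2.13×12.5×(502−304) = 5250 J.
Q = ΔU + W = -5690 J.
Net over both steps: W = -5140 J, Q = 105 J, ΔU = 5250 J.

-5140 J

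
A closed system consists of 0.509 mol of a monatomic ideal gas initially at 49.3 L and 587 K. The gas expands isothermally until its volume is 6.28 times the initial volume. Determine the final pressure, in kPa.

8.02 kPa

P₁ = nRT₁/V₁ = 0.509×8.314×587/49.3 = 50.4 kPa.
Isothermal: T stays 587 K; PV = const ⇒ V₂ = 310 L, P₂ = 8.02 kPa.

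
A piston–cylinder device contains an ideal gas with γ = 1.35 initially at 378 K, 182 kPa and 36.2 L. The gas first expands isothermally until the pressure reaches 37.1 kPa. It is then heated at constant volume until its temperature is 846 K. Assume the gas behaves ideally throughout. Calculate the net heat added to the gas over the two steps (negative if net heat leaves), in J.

33800 J

n = P₁V₁/(RT₁) = 182×36.2/(8.314×378) = 2.10 mol.
Step 1 — Isothermal: T stays 378 K; PV = const ⇒ V₂ = 178 L, P₂ = 37.1 kPa.
ΔU = 0 (ideal gas, T constant).
W = nRT ln(V₂/V₁) = 2.10×8.314×378×ln(4.91) = 10500 J.
Q = ΔU + W = 10500 J.
State after step 1: P = 37.1 kPa, V = 178 L, T = 378 K.
Step 2 — Isochoric: V stays 178 L; P/T = const ⇒ T₂ = 846 K, P₂ = 83.0 kPa.
W = 0 (no volume change).
ΔU = nCvΔT = 2.10×23.8×(846−378) = 23300 J.
Q = ΔU = 23300 J.
Net over both steps: W = 10500 J, Q = 33800 J, ΔU = 23300 J.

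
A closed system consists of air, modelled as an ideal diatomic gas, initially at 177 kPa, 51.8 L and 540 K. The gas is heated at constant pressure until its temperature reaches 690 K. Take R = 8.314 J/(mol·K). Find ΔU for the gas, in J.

n = P₁V₁/(RT₁) = 177×51.8/(8.314×540) = 2.04 mol.
Isobaric: P stays 177 kPa; V/T = const ⇒ T₂ = 690 K, V₂ = 66.2 L.
For an ideal gas ΔU = nCvΔT with Cv = (5/2)R = 20.8 J/(mol·K).
ΔU = 2.04×20.8×(690−540) = 6370 J.

6370 J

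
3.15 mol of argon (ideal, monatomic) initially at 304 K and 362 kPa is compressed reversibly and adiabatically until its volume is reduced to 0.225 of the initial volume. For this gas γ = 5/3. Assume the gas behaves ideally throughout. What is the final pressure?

4350 kPa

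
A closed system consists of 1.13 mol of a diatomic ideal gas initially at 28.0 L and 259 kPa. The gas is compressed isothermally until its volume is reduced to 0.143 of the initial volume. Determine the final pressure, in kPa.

T₁ = P₁V₁/(nR) = 259×28.0/(1.13×8.314) = 772 K.
Isothermal: T stays 772 K; PV = const ⇒ V₂ = 4.00 L, P₂ = 1810 kPa.

1810 kPa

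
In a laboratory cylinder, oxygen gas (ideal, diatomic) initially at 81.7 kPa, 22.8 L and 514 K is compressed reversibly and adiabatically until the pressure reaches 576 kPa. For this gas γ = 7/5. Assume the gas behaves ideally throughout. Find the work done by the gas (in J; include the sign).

n = P₁V₁/(RT₁) = 81.7×22.8/(8.314×514) = 0.436 mol.
Adiabatic: T₂/T₁ = (P₂/P₁)^((γ−1)/γ) ⇒ T₂ = 514×(7.05)^0.286 = 898 K; V₂ = 5.65 L.
ΔU = nCvΔT = 0.436×20.8×(898−514) = 3480 J.
Q = 0 for an adiabatic process, so W = −ΔU = -3480 J.

-3480 J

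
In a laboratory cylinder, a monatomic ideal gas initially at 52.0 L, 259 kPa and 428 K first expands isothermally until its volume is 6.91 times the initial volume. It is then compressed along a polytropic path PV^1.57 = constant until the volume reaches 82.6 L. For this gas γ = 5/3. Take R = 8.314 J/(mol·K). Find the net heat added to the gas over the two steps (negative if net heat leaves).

21500 J

n = P₁V₁/(RT₁) = 259×52.0/(8.314×428) = 3.78 mol.
Step 1 — Isothermal: T stays 428 K; PV = const ⇒ V₂ = 359 L, P₂ = 37.5 kPa.
ΔU = 0 (ideal gas, T constant).
W = nRT ln(V₂/V₁) = 3.78×8.314×428×ln(6.91) = 26000 J.
Q = ΔU + W = 26000 J.
State after step 1: P = 37.5 kPa, V = 359 L, T = 428 K.
Step 2 — Polytropic n=1.57: T₂ = T₁(V₁/V₂)^(n−1) = 428×(4.35)^0.57 = 989 K; P₂ = P₁(V₁/V₂)^n = 377 kPa.
W = (P₁V₁−P₂V₂)/(n−1) = (37.5×359−377×82.6)/0.57 = -31000 J.
ΔU = nCvΔT = 3.78×12.5×(989−428) = 26500 J.
Q = ΔU + W = -4490 J.
Net over both steps: W = -4960 J, Q = 21500 J, ΔU = 26500 J.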